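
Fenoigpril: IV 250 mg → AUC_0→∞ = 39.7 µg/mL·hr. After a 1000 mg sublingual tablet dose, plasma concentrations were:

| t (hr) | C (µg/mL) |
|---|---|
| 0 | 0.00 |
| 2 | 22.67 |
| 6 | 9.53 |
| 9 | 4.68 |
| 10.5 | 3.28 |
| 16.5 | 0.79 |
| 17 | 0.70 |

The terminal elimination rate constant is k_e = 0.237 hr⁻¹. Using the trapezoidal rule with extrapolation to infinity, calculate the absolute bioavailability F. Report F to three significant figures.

F = 0.818

Trapezoidal AUC_0→17 (sublingual tablet):
  [0→2]: (0.00+22.67)/2 × 2 = 22.67
  [2→6]: (22.67+9.53)/2 × 4 = 64.4
  [6→9]: (9.53+4.68)/2 × 3 = 21.315
  [9→10.5]: (4.68+3.28)/2 × 1.5 = 5.97
  [10.5→16.5]: (3.28+0.79)/2 × 6 = 12.21
  [16.5→17]: (0.79+0.70)/2 × 0.5 = 0.3725
  Sum = 126.9375 µg/mL·hr
Tail: C_last/k_e = 0.70/0.237 = 2.954
AUC_0→∞ (sublingual tablet) = 126.9375 + 2.954 = 129.8915 µg/mL·hr
F = (AUC_ev/D_ev)/(AUC_iv/D_iv) = (129.8915/1000)/(39.7/250) = 0.1298915/0.1588 = 0.8180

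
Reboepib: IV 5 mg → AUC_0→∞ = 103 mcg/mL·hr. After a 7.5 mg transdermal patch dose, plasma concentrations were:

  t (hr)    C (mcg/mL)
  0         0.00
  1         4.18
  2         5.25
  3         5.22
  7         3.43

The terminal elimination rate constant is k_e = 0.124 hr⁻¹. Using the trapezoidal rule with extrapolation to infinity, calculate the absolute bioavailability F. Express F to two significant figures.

Trapezoidal AUC_0→7 (transdermal patch):
  [0→1]: (0.00+4.18)/2 × 1 = 2.09
  [1→2]: (4.18+5.25)/2 × 1 = 4.715
  [2→3]: (5.25+5.22)/2 × 1 = 5.235
  [3→7]: (5.22+3.43)/2 × 4 = 17.3
  Sum = 29.34 mcg/mL·hr
Tail: C_last/k_e = 3.43/0.124 = 27.661
AUC_0→∞ (transdermal patch) = 29.34 + 27.661 = 57.001 mcg/mL·hr
F = (AUC_ev/D_ev)/(AUC_iv/D_iv) = (57.001/7.5)/(103/5) = 7.60013/20.6 = 0.3689

F = 0.37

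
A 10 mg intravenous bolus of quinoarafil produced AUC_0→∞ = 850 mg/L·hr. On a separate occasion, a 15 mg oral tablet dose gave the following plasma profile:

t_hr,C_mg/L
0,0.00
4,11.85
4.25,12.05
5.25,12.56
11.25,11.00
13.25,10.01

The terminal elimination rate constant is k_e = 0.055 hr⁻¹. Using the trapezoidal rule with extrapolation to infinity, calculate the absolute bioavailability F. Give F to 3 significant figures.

Trapezoidal AUC_0→13.25 (oral tablet):
  [0→4]: (0.00+11.85)/2 × 4 = 23.7
  [4→4.25]: (11.85+12.05)/2 × 0.25 = 2.9875
  [4.25→5.25]: (12.05+12.56)/2 × 1 = 12.305
  [5.25→11.25]: (12.56+11.00)/2 × 6 = 70.68
  [11.25→13.25]: (11.00+10.01)/2 × 2 = 21.01
  Sum = 130.6825 mg/L·hr
Tail: C_last/k_e = 10.01/0.055 = 182.000
AUC_0→∞ (oral tablet) = 130.6825 + 182.000 = 312.6825 mg/L·hr
F = (AUC_ev/D_ev)/(AUC_iv/D_iv) = (312.6825/15)/(850/10) = 20.8455/85 = 0.2452

F = 0.245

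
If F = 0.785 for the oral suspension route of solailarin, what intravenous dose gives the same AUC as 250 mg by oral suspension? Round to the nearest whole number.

Systemic exposure from an extravascular dose = F × D_ev, so the equivalent IV dose is F × D_ev.
D_iv = F × D_ev = 0.785 × 250 = 196.25 mg

D_iv = 196 mg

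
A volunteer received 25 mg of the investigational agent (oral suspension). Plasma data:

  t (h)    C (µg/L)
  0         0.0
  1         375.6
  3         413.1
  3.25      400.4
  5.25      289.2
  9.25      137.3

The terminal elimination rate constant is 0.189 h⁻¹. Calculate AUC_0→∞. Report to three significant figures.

AUC = 3350 µg/L·h

Trapezoidal AUC_0→9.25:
  [0→1]: (0.0+375.6)/2 × 1 = 187.8
  [1→3]: (375.6+413.1)/2 × 2 = 788.7
  [3→3.25]: (413.1+400.4)/2 × 0.25 = 101.6875
  [3.25→5.25]: (400.4+289.2)/2 × 2 = 689.6
  [5.25→9.25]: (289.2+137.3)/2 × 4 = 853.0
  Sum = 2620.7875 µg/L·h
Extrapolated tail: C_last / k_e = 137.3 / 0.189 = 726.455
AUC_0→∞ = 2620.7875 + 726.455 = 3347.2425 µg/L·h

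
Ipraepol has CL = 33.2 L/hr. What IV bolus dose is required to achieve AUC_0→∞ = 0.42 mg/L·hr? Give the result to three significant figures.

Dose_iv = CL × AUC_0→∞
     = 33.2 × 0.42 = 13.944 mg

Dose = 13.9 mg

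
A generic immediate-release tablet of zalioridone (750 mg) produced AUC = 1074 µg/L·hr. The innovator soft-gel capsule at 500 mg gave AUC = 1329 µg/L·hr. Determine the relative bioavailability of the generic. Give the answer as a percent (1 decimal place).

F_rel = 53.9%

F_rel = (AUC_test/D_test) / (AUC_ref/D_ref)
      = (1074/750) / (1329/500)
      = 1.432 / 2.658 = 0.5388 = 53.88%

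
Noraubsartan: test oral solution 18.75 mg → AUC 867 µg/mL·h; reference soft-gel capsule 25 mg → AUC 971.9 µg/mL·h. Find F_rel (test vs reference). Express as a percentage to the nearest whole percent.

F_rel = (AUC_test/D_test) / (AUC_ref/D_ref)
      = (867/18.75) / (971.9/25)
      = 46.24 / 38.876 = 1.1894 = 118.94%

F_rel = 119%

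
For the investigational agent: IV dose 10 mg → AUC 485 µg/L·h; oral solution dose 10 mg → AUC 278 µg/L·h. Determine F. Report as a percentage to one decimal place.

F = (AUC_ev / D_ev) / (AUC_iv / D_iv)
  = (278/10) / (485/10)
  = 27.8 / 48.5 = 0.5732
  = 57.32%

F = 57.3%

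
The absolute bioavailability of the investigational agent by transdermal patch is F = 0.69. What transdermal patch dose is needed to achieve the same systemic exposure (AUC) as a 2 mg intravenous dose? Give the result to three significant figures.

D_transdermal = 2.90 mg

For equal systemic exposure: F × D_ev = D_iv
D_ev = D_iv / F = 2 / 0.69 = 2.89855 mg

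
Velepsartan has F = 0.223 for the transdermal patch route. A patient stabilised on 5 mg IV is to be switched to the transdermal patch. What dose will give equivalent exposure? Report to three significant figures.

For equal systemic exposure: F × D_ev = D_iv
D_ev = D_iv / F = 5 / 0.223 = 22.4215 mg

D_transdermal = 22.4 mg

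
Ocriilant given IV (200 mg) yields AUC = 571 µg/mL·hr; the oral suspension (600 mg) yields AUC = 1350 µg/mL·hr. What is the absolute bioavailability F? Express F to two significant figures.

F = 0.79

F = (AUC_ev / D_ev) / (AUC_iv / D_iv)
  = (1350/600) / (571/200)
  = 2.25 / 2.855 = 0.7881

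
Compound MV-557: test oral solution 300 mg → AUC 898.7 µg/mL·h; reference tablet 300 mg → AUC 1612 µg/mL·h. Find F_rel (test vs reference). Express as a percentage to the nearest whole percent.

F_rel = 56%

F_rel = (AUC_test/D_test) / (AUC_ref/D_ref)
      = (898.7/300) / (1612/300)
      = 2.99567 / 5.37333 = 0.5575 = 55.75%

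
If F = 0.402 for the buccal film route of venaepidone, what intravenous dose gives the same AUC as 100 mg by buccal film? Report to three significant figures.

D_iv = 40.2 mg

Systemic exposure from an extravascular dose = F × D_ev, so the equivalent IV dose is F × D_ev.
D_iv = F × D_ev = 0.402 × 100 = 40.2 mg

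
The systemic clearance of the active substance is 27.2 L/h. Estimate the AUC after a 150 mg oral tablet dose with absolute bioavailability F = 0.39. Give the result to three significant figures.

AUC = 2.15 mg/L·h

AUC_0→∞ = F × Dose / CL
        = 0.39 × 150 / 27.2 = 2.15074 mg/L·h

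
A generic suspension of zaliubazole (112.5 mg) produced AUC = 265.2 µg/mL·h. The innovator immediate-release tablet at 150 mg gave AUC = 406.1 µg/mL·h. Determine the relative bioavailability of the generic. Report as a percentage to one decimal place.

F_rel = 87.1%

F_rel = (AUC_test/D_test) / (AUC_ref/D_ref)
      = (265.2/112.5) / (406.1/150)
      = 2.35733 / 2.70733 = 0.8707 = 87.07%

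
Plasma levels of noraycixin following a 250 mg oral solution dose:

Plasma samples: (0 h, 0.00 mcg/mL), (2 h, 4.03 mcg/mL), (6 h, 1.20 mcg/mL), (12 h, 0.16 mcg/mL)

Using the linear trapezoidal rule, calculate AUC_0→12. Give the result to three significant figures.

Trapezoidal AUC_0→12:
  [0→2]: (0.00+4.03)/2 × 2 = 4.03
  [2→6]: (4.03+1.20)/2 × 4 = 10.46
  [6→12]: (1.20+0.16)/2 × 6 = 4.08
  Sum = 18.57 mcg/mL·h

AUC = 18.6 mcg/mL·h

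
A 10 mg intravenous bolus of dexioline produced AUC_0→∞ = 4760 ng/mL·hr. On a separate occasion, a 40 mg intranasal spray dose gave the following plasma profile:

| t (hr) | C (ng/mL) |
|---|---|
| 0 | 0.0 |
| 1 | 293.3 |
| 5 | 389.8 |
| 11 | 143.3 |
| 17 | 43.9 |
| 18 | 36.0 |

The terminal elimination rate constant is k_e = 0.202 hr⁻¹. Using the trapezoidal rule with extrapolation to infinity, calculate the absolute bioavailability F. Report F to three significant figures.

Trapezoidal AUC_0→18 (intranasal spray):
  [0→1]: (0.0+293.3)/2 × 1 = 146.65
  [1→5]: (293.3+389.8)/2 × 4 = 1366.2
  [5→11]: (389.8+143.3)/2 × 6 = 1599.3
  [11→17]: (143.3+43.9)/2 × 6 = 561.6
  [17→18]: (43.9+36.0)/2 × 1 = 39.95
  Sum = 3713.7 ng/mL·hr
Tail: C_last/k_e = 36.0/0.202 = 178.218
AUC_0→∞ (intranasal spray) = 3713.7 + 178.218 = 3891.918 ng/mL·hr
F = (AUC_ev/D_ev)/(AUC_iv/D_iv) = (3891.918/40)/(4760/10) = 97.29795/476 = 0.2044

F = 0.204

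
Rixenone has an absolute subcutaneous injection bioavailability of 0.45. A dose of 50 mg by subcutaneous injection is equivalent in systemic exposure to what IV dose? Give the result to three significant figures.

Systemic exposure from an extravascular dose = F × D_ev, so the equivalent IV dose is F × D_ev.
D_iv = F × D_ev = 0.45 × 50 = 22.5 mg

D_iv = 22.5 mg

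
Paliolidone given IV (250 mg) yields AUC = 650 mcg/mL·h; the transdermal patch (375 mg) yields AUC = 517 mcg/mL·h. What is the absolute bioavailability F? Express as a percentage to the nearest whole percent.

F = 53%

F = (AUC_ev / D_ev) / (AUC_iv / D_iv)
  = (517/375) / (650/250)
  = 1.37867 / 2.6 = 0.5303
  = 53.03%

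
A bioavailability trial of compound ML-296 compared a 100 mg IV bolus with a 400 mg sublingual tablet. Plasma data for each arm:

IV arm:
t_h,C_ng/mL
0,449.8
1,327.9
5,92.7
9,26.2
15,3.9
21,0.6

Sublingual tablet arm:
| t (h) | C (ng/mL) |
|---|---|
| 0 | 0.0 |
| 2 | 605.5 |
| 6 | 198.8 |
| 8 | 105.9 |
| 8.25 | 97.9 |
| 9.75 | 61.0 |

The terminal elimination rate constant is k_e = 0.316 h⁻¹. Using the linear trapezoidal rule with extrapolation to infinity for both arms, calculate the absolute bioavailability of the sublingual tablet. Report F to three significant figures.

Trapezoidal AUC_0→21 (IV):
  [0→1]: (449.8+327.9)/2 × 1 = 388.85
  [1→5]: (327.9+92.7)/2 × 4 = 841.2
  [5→9]: (92.7+26.2)/2 × 4 = 237.8
  [9→15]: (26.2+3.9)/2 × 6 = 90.3
  [15→21]: (3.9+0.6)/2 × 6 = 13.5
  Sum = 1571.65 ng/mL·h
IV tail: 0.6/0.316 = 1.899; AUC_iv,0→∞ = 1571.65 + 1.899 = 1573.549 ng/mL·h
Trapezoidal AUC_0→9.75 (sublingual tablet):
  [0→2]: (0.0+605.5)/2 × 2 = 605.5
  [2→6]: (605.5+198.8)/2 × 4 = 1608.6
  [6→8]: (198.8+105.9)/2 × 2 = 304.7
  [8→8.25]: (105.9+97.9)/2 × 0.25 = 25.475
  [8.25→9.75]: (97.9+61.0)/2 × 1.5 = 119.175
  Sum = 2663.45 ng/mL·h
sublingual tablet tail: 61.0/0.316 = 193.038; AUC_ev,0→∞ = 2663.45 + 193.038 = 2856.488 ng/mL·h
F = (AUC_ev/D_ev)/(AUC_iv/D_iv) = (2856.488/400)/(1573.549/100) = 7.14122/15.73549 = 0.4538

F = 0.454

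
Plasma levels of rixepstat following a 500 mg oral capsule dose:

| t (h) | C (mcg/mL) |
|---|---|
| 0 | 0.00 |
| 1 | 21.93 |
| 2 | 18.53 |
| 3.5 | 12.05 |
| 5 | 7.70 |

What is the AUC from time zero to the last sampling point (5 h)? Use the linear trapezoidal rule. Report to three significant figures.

Trapezoidal AUC_0→5:
  [0→1]: (0.00+21.93)/2 × 1 = 10.965
  [1→2]: (21.93+18.53)/2 × 1 = 20.23
  [2→3.5]: (18.53+12.05)/2 × 1.5 = 22.935
  [3.5→5]: (12.05+7.70)/2 × 1.5 = 14.8125
  Sum = 68.9425 mcg/mL·h

AUC = 68.9 mcg/mL·h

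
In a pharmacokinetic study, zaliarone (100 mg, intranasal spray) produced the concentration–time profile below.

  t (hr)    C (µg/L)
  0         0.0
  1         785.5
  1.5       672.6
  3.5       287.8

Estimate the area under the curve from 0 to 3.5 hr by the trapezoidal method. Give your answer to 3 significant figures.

Trapezoidal AUC_0→3.5:
  [0→1]: (0.0+785.5)/2 × 1 = 392.75
  [1→1.5]: (785.5+672.6)/2 × 0.5 = 364.525
  [1.5→3.5]: (672.6+287.8)/2 × 2 = 960.4
  Sum = 1717.675 µg/L·hr

AUC = 1720 µg/L·hr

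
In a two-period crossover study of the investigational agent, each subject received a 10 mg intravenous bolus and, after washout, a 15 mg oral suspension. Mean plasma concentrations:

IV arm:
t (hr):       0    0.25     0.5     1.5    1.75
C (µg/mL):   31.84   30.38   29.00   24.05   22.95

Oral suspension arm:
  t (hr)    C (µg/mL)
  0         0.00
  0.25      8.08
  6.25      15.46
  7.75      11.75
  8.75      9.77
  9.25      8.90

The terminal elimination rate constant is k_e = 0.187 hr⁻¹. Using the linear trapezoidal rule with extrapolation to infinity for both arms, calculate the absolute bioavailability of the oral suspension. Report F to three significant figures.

Trapezoidal AUC_0→1.75 (IV):
  [0→0.25]: (31.84+30.38)/2 × 0.25 = 7.7775
  [0.25→0.5]: (30.38+29.00)/2 × 0.25 = 7.4225
  [0.5→1.5]: (29.00+24.05)/2 × 1 = 26.525
  [1.5→1.75]: (24.05+22.95)/2 × 0.25 = 5.875
  Sum = 47.6 µg/mL·hr
IV tail: 22.95/0.187 = 122.727; AUC_iv,0→∞ = 47.6 + 122.727 = 170.327 µg/mL·hr
Trapezoidal AUC_0→9.25 (oral suspension):
  [0→0.25]: (0.00+8.08)/2 × 0.25 = 1.01
  [0.25→6.25]: (8.08+15.46)/2 × 6 = 70.62
  [6.25→7.75]: (15.46+11.75)/2 × 1.5 = 20.4075
  [7.75→8.75]: (11.75+9.77)/2 × 1 = 10.76
  [8.75→9.25]: (9.77+8.90)/2 × 0.5 = 4.6675
  Sum = 107.465 µg/mL·hr
oral suspension tail: 8.90/0.187 = 47.594; AUC_ev,0→∞ = 107.465 + 47.594 = 155.059 µg/mL·hr
F = (AUC_ev/D_ev)/(AUC_iv/D_iv) = (155.059/15)/(170.327/10) = 10.3373/17.0327 = 0.6069

F = 0.607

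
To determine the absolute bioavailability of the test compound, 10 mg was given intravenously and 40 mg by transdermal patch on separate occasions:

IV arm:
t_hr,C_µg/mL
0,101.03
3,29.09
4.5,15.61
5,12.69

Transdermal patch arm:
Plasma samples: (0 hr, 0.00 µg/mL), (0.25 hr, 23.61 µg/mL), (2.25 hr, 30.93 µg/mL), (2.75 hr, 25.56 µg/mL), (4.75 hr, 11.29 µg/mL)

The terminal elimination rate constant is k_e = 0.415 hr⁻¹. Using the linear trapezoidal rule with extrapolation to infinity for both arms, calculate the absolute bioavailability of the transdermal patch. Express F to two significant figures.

Trapezoidal AUC_0→5 (IV):
  [0→3]: (101.03+29.09)/2 × 3 = 195.18
  [3→4.5]: (29.09+15.61)/2 × 1.5 = 33.525
  [4.5→5]: (15.61+12.69)/2 × 0.5 = 7.075
  Sum = 235.78 µg/mL·hr
IV tail: 12.69/0.415 = 30.578; AUC_iv,0→∞ = 235.78 + 30.578 = 266.358 µg/mL·hr
Trapezoidal AUC_0→4.75 (transdermal patch):
  [0→0.25]: (0.00+23.61)/2 × 0.25 = 2.95125
  [0.25→2.25]: (23.61+30.93)/2 × 2 = 54.54
  [2.25→2.75]: (30.93+25.56)/2 × 0.5 = 14.1225
  [2.75→4.75]: (25.56+11.29)/2 × 2 = 36.85
  Sum = 108.46375 µg/mL·hr
transdermal patch tail: 11.29/0.415 = 27.205; AUC_ev,0→∞ = 108.46375 + 27.205 = 135.66875 µg/mL·hr
F = (AUC_ev/D_ev)/(AUC_iv/D_iv) = (135.66875/40)/(266.358/10) = 3.39172/26.6358 = 0.1273

F = 0.13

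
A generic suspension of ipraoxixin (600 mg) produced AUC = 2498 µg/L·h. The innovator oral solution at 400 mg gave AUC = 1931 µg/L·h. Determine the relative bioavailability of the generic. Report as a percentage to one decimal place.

F_rel = 86.2%

F_rel = (AUC_test/D_test) / (AUC_ref/D_ref)
      = (2498/600) / (1931/400)
      = 4.16333 / 4.8275 = 0.8624 = 86.24%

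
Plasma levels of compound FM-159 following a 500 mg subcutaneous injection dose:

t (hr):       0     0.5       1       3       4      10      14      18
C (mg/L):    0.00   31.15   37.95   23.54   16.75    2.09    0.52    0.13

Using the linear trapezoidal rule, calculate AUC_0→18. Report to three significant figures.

AUC = 170 mg/L·hr

Trapezoidal AUC_0→18:
  [0→0.5]: (0.00+31.15)/2 × 0.5 = 7.7875
  [0.5→1]: (31.15+37.95)/2 × 0.5 = 17.275
  [1→3]: (37.95+23.54)/2 × 2 = 61.49
  [3→4]: (23.54+16.75)/2 × 1 = 20.145
  [4→10]: (16.75+2.09)/2 × 6 = 56.52
  [10→14]: (2.09+0.52)/2 × 4 = 5.22
  [14→18]: (0.52+0.13)/2 × 4 = 1.3
  Sum = 169.7375 mg/L·hr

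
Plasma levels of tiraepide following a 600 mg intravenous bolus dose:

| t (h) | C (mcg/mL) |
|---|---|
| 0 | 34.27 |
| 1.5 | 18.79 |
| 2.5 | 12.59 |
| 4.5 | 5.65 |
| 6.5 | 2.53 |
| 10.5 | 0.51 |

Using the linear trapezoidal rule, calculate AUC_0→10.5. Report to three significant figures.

Trapezoidal AUC_0→10.5:
  [0→1.5]: (34.27+18.79)/2 × 1.5 = 39.795
  [1.5→2.5]: (18.79+12.59)/2 × 1 = 15.69
  [2.5→4.5]: (12.59+5.65)/2 × 2 = 18.24
  [4.5→6.5]: (5.65+2.53)/2 × 2 = 8.18
  [6.5→10.5]: (2.53+0.51)/2 × 4 = 6.08
  Sum = 87.985 mcg/mL·h

AUC = 88.0 mcg/mL·h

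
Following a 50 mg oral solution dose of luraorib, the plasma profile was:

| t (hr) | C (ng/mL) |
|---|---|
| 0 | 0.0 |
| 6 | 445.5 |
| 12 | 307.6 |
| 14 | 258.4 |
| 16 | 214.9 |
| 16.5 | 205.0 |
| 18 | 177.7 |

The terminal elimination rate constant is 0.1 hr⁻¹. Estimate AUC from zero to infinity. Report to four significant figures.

AUC = 6804 ng/mL·hr

Trapezoidal AUC_0→18:
  [0→6]: (0.0+445.5)/2 × 6 = 1336.5
  [6→12]: (445.5+307.6)/2 × 6 = 2259.3
  [12→14]: (307.6+258.4)/2 × 2 = 566.0
  [14→16]: (258.4+214.9)/2 × 2 = 473.3
  [16→16.5]: (214.9+205.0)/2 × 0.5 = 104.975
  [16.5→18]: (205.0+177.7)/2 × 1.5 = 287.025
  Sum = 5027.1 ng/mL·hr
Extrapolated tail: C_last / k_e = 177.7 / 0.1 = 1777.000
AUC_0→∞ = 5027.1 + 1777.000 = 6804.1 ng/mL·hr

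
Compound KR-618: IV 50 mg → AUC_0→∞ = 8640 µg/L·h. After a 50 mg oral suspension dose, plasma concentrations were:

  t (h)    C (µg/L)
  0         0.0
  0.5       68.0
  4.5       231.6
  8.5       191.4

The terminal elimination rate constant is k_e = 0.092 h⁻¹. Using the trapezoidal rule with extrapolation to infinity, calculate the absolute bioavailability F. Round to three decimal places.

F = 0.410

Trapezoidal AUC_0→8.5 (oral suspension):
  [0→0.5]: (0.0+68.0)/2 × 0.5 = 17.0
  [0.5→4.5]: (68.0+231.6)/2 × 4 = 599.2
  [4.5→8.5]: (231.6+191.4)/2 × 4 = 846.0
  Sum = 1462.2 µg/L·h
Tail: C_last/k_e = 191.4/0.092 = 2080.435
AUC_0→∞ (oral suspension) = 1462.2 + 2080.435 = 3542.635 µg/L·h
F = (AUC_ev/D_ev)/(AUC_iv/D_iv) = (3542.635/50)/(8640/50) = 70.8527/172.8 = 0.4100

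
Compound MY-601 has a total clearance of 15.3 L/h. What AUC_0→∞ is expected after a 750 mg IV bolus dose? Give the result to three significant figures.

AUC_0→∞ = Dose_iv / CL
        = 750 / 15.3 = 49.0196 mg/L·h

AUC = 49.0 mg/L·h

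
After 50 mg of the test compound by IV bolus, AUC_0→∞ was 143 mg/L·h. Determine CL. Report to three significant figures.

CL = 0.350 L/h

CL = Dose_iv / AUC_0→∞
   = 50 / 143 = 0.34965 L/h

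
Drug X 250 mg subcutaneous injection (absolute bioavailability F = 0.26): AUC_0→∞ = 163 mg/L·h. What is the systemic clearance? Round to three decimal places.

CL = F × Dose / AUC_0→∞
   = 0.26 × 250 / 163 = 0.398773 L/h

CL = 0.399 L/h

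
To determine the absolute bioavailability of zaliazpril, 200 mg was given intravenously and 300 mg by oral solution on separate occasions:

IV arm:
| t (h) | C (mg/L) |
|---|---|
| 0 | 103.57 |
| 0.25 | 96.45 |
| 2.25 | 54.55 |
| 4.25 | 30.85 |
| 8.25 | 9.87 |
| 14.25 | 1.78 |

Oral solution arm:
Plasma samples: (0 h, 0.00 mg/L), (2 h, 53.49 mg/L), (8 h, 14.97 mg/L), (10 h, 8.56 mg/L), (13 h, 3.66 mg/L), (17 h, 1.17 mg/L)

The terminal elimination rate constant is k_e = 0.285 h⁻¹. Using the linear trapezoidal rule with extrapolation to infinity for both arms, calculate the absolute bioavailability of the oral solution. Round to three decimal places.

Trapezoidal AUC_0→14.25 (IV):
  [0→0.25]: (103.57+96.45)/2 × 0.25 = 25.0025
  [0.25→2.25]: (96.45+54.55)/2 × 2 = 151.0
  [2.25→4.25]: (54.55+30.85)/2 × 2 = 85.4
  [4.25→8.25]: (30.85+9.87)/2 × 4 = 81.44
  [8.25→14.25]: (9.87+1.78)/2 × 6 = 34.95
  Sum = 377.7925 mg/L·h
IV tail: 1.78/0.285 = 6.246; AUC_iv,0→∞ = 377.7925 + 6.246 = 384.0385 mg/L·h
Trapezoidal AUC_0→17 (oral solution):
  [0→2]: (0.00+53.49)/2 × 2 = 53.49
  [2→8]: (53.49+14.97)/2 × 6 = 205.38
  [8→10]: (14.97+8.56)/2 × 2 = 23.53
  [10→13]: (8.56+3.66)/2 × 3 = 18.33
  [13→17]: (3.66+1.17)/2 × 4 = 9.66
  Sum = 310.39 mg/L·h
oral solution tail: 1.17/0.285 = 4.105; AUC_ev,0→∞ = 310.39 + 4.105 = 314.495 mg/L·h
F = (AUC_ev/D_ev)/(AUC_iv/D_iv) = (314.495/300)/(384.0385/200) = 1.04832/1.9201925 = 0.5459

F = 0.546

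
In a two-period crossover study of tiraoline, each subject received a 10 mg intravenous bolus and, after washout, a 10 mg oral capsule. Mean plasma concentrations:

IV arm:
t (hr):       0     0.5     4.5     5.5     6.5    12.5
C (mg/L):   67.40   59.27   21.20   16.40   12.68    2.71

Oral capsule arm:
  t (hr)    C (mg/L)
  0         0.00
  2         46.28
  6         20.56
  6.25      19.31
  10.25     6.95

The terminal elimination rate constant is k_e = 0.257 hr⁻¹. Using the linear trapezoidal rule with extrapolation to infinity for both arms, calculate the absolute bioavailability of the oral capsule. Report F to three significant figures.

F = 0.936

Trapezoidal AUC_0→12.5 (IV):
  [0→0.5]: (67.40+59.27)/2 × 0.5 = 31.6675
  [0.5→4.5]: (59.27+21.20)/2 × 4 = 160.94
  [4.5→5.5]: (21.20+16.40)/2 × 1 = 18.8
  [5.5→6.5]: (16.40+12.68)/2 × 1 = 14.54
  [6.5→12.5]: (12.68+2.71)/2 × 6 = 46.17
  Sum = 272.1175 mg/L·hr
IV tail: 2.71/0.257 = 10.545; AUC_iv,0→∞ = 272.1175 + 10.545 = 282.6625 mg/L·hr
Trapezoidal AUC_0→10.25 (oral capsule):
  [0→2]: (0.00+46.28)/2 × 2 = 46.28
  [2→6]: (46.28+20.56)/2 × 4 = 133.68
  [6→6.25]: (20.56+19.31)/2 × 0.25 = 4.98375
  [6.25→10.25]: (19.31+6.95)/2 × 4 = 52.52
  Sum = 237.46375 mg/L·hr
oral capsule tail: 6.95/0.257 = 27.043; AUC_ev,0→∞ = 237.46375 + 27.043 = 264.50675 mg/L·hr
F = (AUC_ev/D_ev)/(AUC_iv/D_iv) = (264.50675/10)/(282.6625/10) = 26.450675/28.26625 = 0.9358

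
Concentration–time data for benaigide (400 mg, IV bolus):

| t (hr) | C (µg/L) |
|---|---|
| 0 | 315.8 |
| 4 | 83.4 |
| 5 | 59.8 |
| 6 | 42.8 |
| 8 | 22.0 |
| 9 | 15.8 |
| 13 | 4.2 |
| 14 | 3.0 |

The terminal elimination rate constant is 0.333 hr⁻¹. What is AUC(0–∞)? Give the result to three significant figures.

AUC = 1060 µg/L·hr

Trapezoidal AUC_0→14:
  [0→4]: (315.8+83.4)/2 × 4 = 798.4
  [4→5]: (83.4+59.8)/2 × 1 = 71.6
  [5→6]: (59.8+42.8)/2 × 1 = 51.3
  [6→8]: (42.8+22.0)/2 × 2 = 64.8
  [8→9]: (22.0+15.8)/2 × 1 = 18.9
  [9→13]: (15.8+4.2)/2 × 4 = 40.0
  [13→14]: (4.2+3.0)/2 × 1 = 3.6
  Sum = 1048.6 µg/L·hr
Extrapolated tail: C_last / k_e = 3.0 / 0.333 = 9.009
AUC_0→∞ = 1048.6 + 9.009 = 1057.609 µg/L·hr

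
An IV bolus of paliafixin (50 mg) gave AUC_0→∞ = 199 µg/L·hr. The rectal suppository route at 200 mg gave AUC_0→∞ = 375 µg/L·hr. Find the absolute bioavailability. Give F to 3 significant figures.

F = (AUC_ev / D_ev) / (AUC_iv / D_iv)
  = (375/200) / (199/50)
  = 1.875 / 3.98 = 0.4711

F = 0.471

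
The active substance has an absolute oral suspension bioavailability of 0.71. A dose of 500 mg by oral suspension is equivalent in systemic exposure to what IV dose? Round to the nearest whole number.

Systemic exposure from an extravascular dose = F × D_ev, so the equivalent IV dose is F × D_ev.
D_iv = F × D_ev = 0.71 × 500 = 355 mg

D_iv = 355 mg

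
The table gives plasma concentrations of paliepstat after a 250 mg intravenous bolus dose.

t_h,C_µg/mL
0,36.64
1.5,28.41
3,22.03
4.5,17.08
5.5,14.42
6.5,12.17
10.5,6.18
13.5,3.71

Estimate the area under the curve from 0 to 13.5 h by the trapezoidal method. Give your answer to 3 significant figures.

AUC = 197 µg/mL·h

Trapezoidal AUC_0→13.5:
  [0→1.5]: (36.64+28.41)/2 × 1.5 = 48.7875
  [1.5→3]: (28.41+22.03)/2 × 1.5 = 37.83
  [3→4.5]: (22.03+17.08)/2 × 1.5 = 29.3325
  [4.5→5.5]: (17.08+14.42)/2 × 1 = 15.75
  [5.5→6.5]: (14.42+12.17)/2 × 1 = 13.295
  [6.5→10.5]: (12.17+6.18)/2 × 4 = 36.7
  [10.5→13.5]: (6.18+3.71)/2 × 3 = 14.835
  Sum = 196.53 µg/mL·h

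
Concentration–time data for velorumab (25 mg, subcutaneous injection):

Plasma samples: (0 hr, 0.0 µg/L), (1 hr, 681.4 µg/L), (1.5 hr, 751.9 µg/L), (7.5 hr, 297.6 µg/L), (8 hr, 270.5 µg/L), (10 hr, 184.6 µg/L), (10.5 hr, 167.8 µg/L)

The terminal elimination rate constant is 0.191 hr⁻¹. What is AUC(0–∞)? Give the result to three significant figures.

Trapezoidal AUC_0→10.5:
  [0→1]: (0.0+681.4)/2 × 1 = 340.7
  [1→1.5]: (681.4+751.9)/2 × 0.5 = 358.325
  [1.5→7.5]: (751.9+297.6)/2 × 6 = 3148.5
  [7.5→8]: (297.6+270.5)/2 × 0.5 = 142.025
  [8→10]: (270.5+184.6)/2 × 2 = 455.1
  [10→10.5]: (184.6+167.8)/2 × 0.5 = 88.1
  Sum = 4532.75 µg/L·hr
Extrapolated tail: C_last / k_e = 167.8 / 0.191 = 878.534
AUC_0→∞ = 4532.75 + 878.534 = 5411.284 µg/L·hr

AUC = 5410 µg/L·hr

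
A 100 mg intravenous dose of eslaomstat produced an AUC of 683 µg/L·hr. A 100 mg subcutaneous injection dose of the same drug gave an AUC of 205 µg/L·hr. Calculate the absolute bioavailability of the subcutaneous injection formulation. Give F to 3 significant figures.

F = (AUC_ev / D_ev) / (AUC_iv / D_iv)
  = (205/100) / (683/100)
  = 2.05 / 6.83 = 0.3001

F = 0.300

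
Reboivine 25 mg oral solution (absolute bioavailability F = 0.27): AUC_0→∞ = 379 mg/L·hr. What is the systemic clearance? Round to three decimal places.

CL = 0.018 L/hr

CL = F × Dose / AUC_0→∞
   = 0.27 × 25 / 379 = 0.01781 L/hr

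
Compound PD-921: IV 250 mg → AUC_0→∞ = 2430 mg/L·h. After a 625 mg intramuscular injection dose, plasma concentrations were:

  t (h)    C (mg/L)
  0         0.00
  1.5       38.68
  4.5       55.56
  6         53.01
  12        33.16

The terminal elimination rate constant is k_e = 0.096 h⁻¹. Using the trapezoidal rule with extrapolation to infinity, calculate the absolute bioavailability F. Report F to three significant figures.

F = 0.141

Trapezoidal AUC_0→12 (intramuscular injection):
  [0→1.5]: (0.00+38.68)/2 × 1.5 = 29.01
  [1.5→4.5]: (38.68+55.56)/2 × 3 = 141.36
  [4.5→6]: (55.56+53.01)/2 × 1.5 = 81.4275
  [6→12]: (53.01+33.16)/2 × 6 = 258.51
  Sum = 510.3075 mg/L·h
Tail: C_last/k_e = 33.16/0.096 = 345.417
AUC_0→∞ (intramuscular injection) = 510.3075 + 345.417 = 855.7245 mg/L·h
F = (AUC_ev/D_ev)/(AUC_iv/D_iv) = (855.7245/625)/(2430/250) = 1.3691592/9.72 = 0.1409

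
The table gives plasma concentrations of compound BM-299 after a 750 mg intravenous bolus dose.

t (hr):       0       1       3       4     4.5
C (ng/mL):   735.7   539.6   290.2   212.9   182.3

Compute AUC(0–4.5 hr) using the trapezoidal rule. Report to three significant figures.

Trapezoidal AUC_0→4.5:
  [0→1]: (735.7+539.6)/2 × 1 = 637.65
  [1→3]: (539.6+290.2)/2 × 2 = 829.8
  [3→4]: (290.2+212.9)/2 × 1 = 251.55
  [4→4.5]: (212.9+182.3)/2 × 0.5 = 98.8
  Sum = 1817.8 ng/mL·hr

AUC = 1820 ng/mL·hr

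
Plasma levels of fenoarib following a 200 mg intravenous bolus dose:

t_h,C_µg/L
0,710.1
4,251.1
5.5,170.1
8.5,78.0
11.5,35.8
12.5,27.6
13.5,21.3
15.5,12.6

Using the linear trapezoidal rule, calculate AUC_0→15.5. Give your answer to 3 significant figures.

AUC = 2870 µg/L·h

Trapezoidal AUC_0→15.5:
  [0→4]: (710.1+251.1)/2 × 4 = 1922.4
  [4→5.5]: (251.1+170.1)/2 × 1.5 = 315.9
  [5.5→8.5]: (170.1+78.0)/2 × 3 = 372.15
  [8.5→11.5]: (78.0+35.8)/2 × 3 = 170.7
  [11.5→12.5]: (35.8+27.6)/2 × 1 = 31.7
  [12.5→13.5]: (27.6+21.3)/2 × 1 = 24.45
  [13.5→15.5]: (21.3+12.6)/2 × 2 = 33.9
  Sum = 2871.2 µg/L·h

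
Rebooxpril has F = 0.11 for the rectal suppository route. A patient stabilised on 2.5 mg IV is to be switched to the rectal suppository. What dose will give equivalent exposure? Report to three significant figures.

For equal systemic exposure: F × D_ev = D_iv
D_ev = D_iv / F = 2.5 / 0.11 = 22.7273 mg

D_rectal = 22.7 mg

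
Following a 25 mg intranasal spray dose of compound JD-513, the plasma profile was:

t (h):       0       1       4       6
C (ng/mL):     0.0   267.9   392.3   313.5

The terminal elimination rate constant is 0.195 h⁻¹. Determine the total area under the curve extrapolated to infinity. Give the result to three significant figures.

AUC = 3440 ng/mL·h

Trapezoidal AUC_0→6:
  [0→1]: (0.0+267.9)/2 × 1 = 133.95
  [1→4]: (267.9+392.3)/2 × 3 = 990.3
  [4→6]: (392.3+313.5)/2 × 2 = 705.8
  Sum = 1830.05 ng/mL·h
Extrapolated tail: C_last / k_e = 313.5 / 0.195 = 1607.692
AUC_0→∞ = 1830.05 + 1607.692 = 3437.742 ng/mL·h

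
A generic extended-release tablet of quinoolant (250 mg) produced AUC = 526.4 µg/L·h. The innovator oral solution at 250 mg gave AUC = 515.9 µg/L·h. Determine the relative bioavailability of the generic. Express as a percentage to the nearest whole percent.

F_rel = 102%

F_rel = (AUC_test/D_test) / (AUC_ref/D_ref)
      = (526.4/250) / (515.9/250)
      = 2.1056 / 2.0636 = 1.0204 = 102.04%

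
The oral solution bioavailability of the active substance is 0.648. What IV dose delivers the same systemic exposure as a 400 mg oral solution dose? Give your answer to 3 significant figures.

Systemic exposure from an extravascular dose = F × D_ev, so the equivalent IV dose is F × D_ev.
D_iv = F × D_ev = 0.648 × 400 = 259.2 mg

D_iv = 259 mg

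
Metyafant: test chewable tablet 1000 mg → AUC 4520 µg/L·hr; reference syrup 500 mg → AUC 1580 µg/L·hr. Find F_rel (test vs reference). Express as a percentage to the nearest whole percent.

F_rel = (AUC_test/D_test) / (AUC_ref/D_ref)
      = (4520/1000) / (1580/500)
      = 4.52 / 3.16 = 1.4304 = 143.04%

F_rel = 143%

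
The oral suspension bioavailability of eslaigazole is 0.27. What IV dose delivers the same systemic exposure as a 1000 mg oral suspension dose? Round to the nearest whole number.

D_iv = 270 mg

Systemic exposure from an extravascular dose = F × D_ev, so the equivalent IV dose is F × D_ev.
D_iv = F × D_ev = 0.27 × 1000 = 270 mg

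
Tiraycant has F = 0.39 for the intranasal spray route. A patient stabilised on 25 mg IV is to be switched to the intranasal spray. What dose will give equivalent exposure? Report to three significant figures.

D_intranasal = 64.1 mg

For equal systemic exposure: F × D_ev = D_iv
D_ev = D_iv / F = 25 / 0.39 = 64.1026 mg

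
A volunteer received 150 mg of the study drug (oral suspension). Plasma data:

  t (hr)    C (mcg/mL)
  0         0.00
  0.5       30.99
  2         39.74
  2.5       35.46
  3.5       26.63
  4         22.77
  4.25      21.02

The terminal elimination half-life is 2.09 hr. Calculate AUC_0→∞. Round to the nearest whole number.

AUC = 192 mcg/mL·hr

Trapezoidal AUC_0→4.25:
  [0→0.5]: (0.00+30.99)/2 × 0.5 = 7.7475
  [0.5→2]: (30.99+39.74)/2 × 1.5 = 53.0475
  [2→2.5]: (39.74+35.46)/2 × 0.5 = 18.8
  [2.5→3.5]: (35.46+26.63)/2 × 1 = 31.045
  [3.5→4]: (26.63+22.77)/2 × 0.5 = 12.35
  [4→4.25]: (22.77+21.02)/2 × 0.25 = 5.47375
  Sum = 128.46375 mcg/mL·hr
k_e = ln2 / t½ = 0.693147 / 2.09 = 0.3316 hr^-1
Extrapolated tail: C_last / k_e = 21.02 / 0.3316 = 63.390
AUC_0→∞ = 128.46375 + 63.390 = 191.85375 mcg/mL·hr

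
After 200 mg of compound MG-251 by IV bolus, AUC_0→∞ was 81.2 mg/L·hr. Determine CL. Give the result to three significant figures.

CL = Dose_iv / AUC_0→∞
   = 200 / 81.2 = 2.46305 L/hr

CL = 2.46 L/hr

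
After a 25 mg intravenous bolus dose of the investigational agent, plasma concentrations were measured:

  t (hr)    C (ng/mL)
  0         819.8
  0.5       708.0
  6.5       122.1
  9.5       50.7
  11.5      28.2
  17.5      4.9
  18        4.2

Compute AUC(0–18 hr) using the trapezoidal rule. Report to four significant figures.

AUC = 3312 ng/mL·hr

Trapezoidal AUC_0→18:
  [0→0.5]: (819.8+708.0)/2 × 0.5 = 381.95
  [0.5→6.5]: (708.0+122.1)/2 × 6 = 2490.3
  [6.5→9.5]: (122.1+50.7)/2 × 3 = 259.2
  [9.5→11.5]: (50.7+28.2)/2 × 2 = 78.9
  [11.5→17.5]: (28.2+4.9)/2 × 6 = 99.3
  [17.5→18]: (4.9+4.2)/2 × 0.5 = 2.275
  Sum = 3311.925 ng/mL·hr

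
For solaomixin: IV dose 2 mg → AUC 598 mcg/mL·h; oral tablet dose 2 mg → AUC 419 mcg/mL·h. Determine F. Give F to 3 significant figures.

F = 0.701

F = (AUC_ev / D_ev) / (AUC_iv / D_iv)
  = (419/2) / (598/2)
  = 209.5 / 299 = 0.7007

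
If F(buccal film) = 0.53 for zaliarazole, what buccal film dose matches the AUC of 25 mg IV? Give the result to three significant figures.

D_buccal = 47.2 mg

For equal systemic exposure: F × D_ev = D_iv
D_ev = D_iv / F = 25 / 0.53 = 47.1698 mg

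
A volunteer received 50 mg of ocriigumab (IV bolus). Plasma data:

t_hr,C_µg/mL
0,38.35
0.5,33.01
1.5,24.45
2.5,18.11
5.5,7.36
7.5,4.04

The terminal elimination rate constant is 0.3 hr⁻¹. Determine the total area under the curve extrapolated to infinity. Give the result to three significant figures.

AUC = 131 µg/mL·hr

Trapezoidal AUC_0→7.5:
  [0→0.5]: (38.35+33.01)/2 × 0.5 = 17.84
  [0.5→1.5]: (33.01+24.45)/2 × 1 = 28.73
  [1.5→2.5]: (24.45+18.11)/2 × 1 = 21.28
  [2.5→5.5]: (18.11+7.36)/2 × 3 = 38.205
  [5.5→7.5]: (7.36+4.04)/2 × 2 = 11.4
  Sum = 117.455 µg/mL·hr
Extrapolated tail: C_last / k_e = 4.04 / 0.3 = 13.467
AUC_0→∞ = 117.455 + 13.467 = 130.922 µg/mL·hr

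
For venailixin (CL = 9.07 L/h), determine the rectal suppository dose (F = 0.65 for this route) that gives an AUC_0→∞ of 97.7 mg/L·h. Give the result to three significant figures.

Dose = 1360 mg

Dose = CL × AUC_0→∞ / F
     = 9.07 × 97.7 / 0.65 = 1363.29 mg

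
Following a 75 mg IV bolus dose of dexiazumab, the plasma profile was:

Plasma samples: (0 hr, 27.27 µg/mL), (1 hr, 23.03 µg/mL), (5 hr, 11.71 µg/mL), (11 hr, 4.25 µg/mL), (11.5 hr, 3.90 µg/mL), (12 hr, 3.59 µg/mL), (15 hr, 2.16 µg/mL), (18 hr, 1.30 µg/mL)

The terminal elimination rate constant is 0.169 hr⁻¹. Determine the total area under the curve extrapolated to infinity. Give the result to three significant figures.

Trapezoidal AUC_0→18:
  [0→1]: (27.27+23.03)/2 × 1 = 25.15
  [1→5]: (23.03+11.71)/2 × 4 = 69.48
  [5→11]: (11.71+4.25)/2 × 6 = 47.88
  [11→11.5]: (4.25+3.90)/2 × 0.5 = 2.0375
  [11.5→12]: (3.90+3.59)/2 × 0.5 = 1.8725
  [12→15]: (3.59+2.16)/2 × 3 = 8.625
  [15→18]: (2.16+1.30)/2 × 3 = 5.19
  Sum = 160.235 µg/mL·hr
Extrapolated tail: C_last / k_e = 1.30 / 0.169 = 7.692
AUC_0→∞ = 160.235 + 7.692 = 167.927 µg/mL·hr

AUC = 168 µg/mL·hr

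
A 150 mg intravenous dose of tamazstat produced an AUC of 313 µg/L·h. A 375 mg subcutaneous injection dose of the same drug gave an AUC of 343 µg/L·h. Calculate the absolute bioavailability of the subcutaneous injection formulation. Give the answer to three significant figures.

F = 0.438

F = (AUC_ev / D_ev) / (AUC_iv / D_iv)
  = (343/375) / (313/150)
  = 0.914667 / 2.08667 = 0.4383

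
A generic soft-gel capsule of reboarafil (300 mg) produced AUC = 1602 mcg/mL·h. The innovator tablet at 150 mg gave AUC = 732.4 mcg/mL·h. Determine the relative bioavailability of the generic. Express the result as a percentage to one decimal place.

F_rel = (AUC_test/D_test) / (AUC_ref/D_ref)
      = (1602/300) / (732.4/150)
      = 5.34 / 4.88267 = 1.0937 = 109.37%

F_rel = 109.4%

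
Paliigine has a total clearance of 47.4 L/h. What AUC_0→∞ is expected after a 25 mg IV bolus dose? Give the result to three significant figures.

AUC = 0.527 mg/L·h

AUC_0→∞ = Dose_iv / CL
        = 25 / 47.4 = 0.527426 mg/L·h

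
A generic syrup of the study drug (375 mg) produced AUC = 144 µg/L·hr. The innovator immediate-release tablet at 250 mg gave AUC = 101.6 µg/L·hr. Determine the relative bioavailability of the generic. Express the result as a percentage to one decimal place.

F_rel = (AUC_test/D_test) / (AUC_ref/D_ref)
      = (144/375) / (101.6/250)
      = 0.384 / 0.4064 = 0.9449 = 94.49%

F_rel = 94.5%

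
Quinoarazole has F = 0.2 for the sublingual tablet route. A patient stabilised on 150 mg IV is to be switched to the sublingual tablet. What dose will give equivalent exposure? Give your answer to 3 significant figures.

D_sublingual = 750 mg

For equal systemic exposure: F × D_ev = D_iv
D_ev = D_iv / F = 150 / 0.2 = 750 mg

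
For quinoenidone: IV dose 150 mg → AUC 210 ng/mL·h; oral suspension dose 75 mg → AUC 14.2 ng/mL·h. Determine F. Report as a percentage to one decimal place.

F = 13.5%

F = (AUC_ev / D_ev) / (AUC_iv / D_iv)
  = (14.2/75) / (210/150)
  = 0.189333 / 1.4 = 0.1352
  = 13.52%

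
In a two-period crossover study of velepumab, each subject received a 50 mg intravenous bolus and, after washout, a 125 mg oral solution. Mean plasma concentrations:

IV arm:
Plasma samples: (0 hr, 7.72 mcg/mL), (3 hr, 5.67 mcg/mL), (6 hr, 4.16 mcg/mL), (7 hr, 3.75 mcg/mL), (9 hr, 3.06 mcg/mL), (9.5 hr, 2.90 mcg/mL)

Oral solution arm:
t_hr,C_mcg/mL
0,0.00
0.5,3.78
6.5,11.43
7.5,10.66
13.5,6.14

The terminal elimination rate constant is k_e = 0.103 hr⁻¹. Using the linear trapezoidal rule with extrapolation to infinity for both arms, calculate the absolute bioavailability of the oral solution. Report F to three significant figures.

Trapezoidal AUC_0→9.5 (IV):
  [0→3]: (7.72+5.67)/2 × 3 = 20.085
  [3→6]: (5.67+4.16)/2 × 3 = 14.745
  [6→7]: (4.16+3.75)/2 × 1 = 3.955
  [7→9]: (3.75+3.06)/2 × 2 = 6.81
  [9→9.5]: (3.06+2.90)/2 × 0.5 = 1.49
  Sum = 47.085 mcg/mL·hr
IV tail: 2.90/0.103 = 28.155; AUC_iv,0→∞ = 47.085 + 28.155 = 75.24 mcg/mL·hr
Trapezoidal AUC_0→13.5 (oral solution):
  [0→0.5]: (0.00+3.78)/2 × 0.5 = 0.945
  [0.5→6.5]: (3.78+11.43)/2 × 6 = 45.63
  [6.5→7.5]: (11.43+10.66)/2 × 1 = 11.045
  [7.5→13.5]: (10.66+6.14)/2 × 6 = 50.4
  Sum = 108.02 mcg/mL·hr
oral solution tail: 6.14/0.103 = 59.612; AUC_ev,0→∞ = 108.02 + 59.612 = 167.632 mcg/mL·hr
F = (AUC_ev/D_ev)/(AUC_iv/D_iv) = (167.632/125)/(75.24/50) = 1.341056/1.5048 = 0.8912

F = 0.891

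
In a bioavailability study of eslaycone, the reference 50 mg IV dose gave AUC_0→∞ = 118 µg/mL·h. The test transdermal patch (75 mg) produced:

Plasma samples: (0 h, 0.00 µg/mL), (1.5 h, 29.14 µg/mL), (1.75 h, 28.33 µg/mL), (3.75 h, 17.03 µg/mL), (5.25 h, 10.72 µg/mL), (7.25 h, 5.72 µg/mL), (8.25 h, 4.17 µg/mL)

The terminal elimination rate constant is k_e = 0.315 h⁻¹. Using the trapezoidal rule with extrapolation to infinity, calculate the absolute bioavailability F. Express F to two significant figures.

Trapezoidal AUC_0→8.25 (transdermal patch):
  [0→1.5]: (0.00+29.14)/2 × 1.5 = 21.855
  [1.5→1.75]: (29.14+28.33)/2 × 0.25 = 7.18375
  [1.75→3.75]: (28.33+17.03)/2 × 2 = 45.36
  [3.75→5.25]: (17.03+10.72)/2 × 1.5 = 20.8125
  [5.25→7.25]: (10.72+5.72)/2 × 2 = 16.44
  [7.25→8.25]: (5.72+4.17)/2 × 1 = 4.945
  Sum = 116.59625 µg/mL·h
Tail: C_last/k_e = 4.17/0.315 = 13.238
AUC_0→∞ (transdermal patch) = 116.59625 + 13.238 = 129.83425 µg/mL·h
F = (AUC_ev/D_ev)/(AUC_iv/D_iv) = (129.83425/75)/(118/50) = 1.73112/2.36 = 0.7335

F = 0.73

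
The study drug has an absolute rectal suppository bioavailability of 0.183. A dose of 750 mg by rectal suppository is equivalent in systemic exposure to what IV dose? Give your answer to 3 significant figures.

Systemic exposure from an extravascular dose = F × D_ev, so the equivalent IV dose is F × D_ev.
D_iv = F × D_ev = 0.183 × 750 = 137.25 mg

D_iv = 137 mg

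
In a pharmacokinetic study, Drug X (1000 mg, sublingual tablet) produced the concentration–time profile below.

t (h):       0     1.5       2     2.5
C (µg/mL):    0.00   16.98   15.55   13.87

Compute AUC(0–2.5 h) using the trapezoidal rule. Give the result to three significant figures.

AUC = 28.2 µg/mL·h

Trapezoidal AUC_0→2.5:
  [0→1.5]: (0.00+16.98)/2 × 1.5 = 12.735
  [1.5→2]: (16.98+15.55)/2 × 0.5 = 8.1325
  [2→2.5]: (15.55+13.87)/2 × 0.5 = 7.355
  Sum = 28.2225 µg/mL·h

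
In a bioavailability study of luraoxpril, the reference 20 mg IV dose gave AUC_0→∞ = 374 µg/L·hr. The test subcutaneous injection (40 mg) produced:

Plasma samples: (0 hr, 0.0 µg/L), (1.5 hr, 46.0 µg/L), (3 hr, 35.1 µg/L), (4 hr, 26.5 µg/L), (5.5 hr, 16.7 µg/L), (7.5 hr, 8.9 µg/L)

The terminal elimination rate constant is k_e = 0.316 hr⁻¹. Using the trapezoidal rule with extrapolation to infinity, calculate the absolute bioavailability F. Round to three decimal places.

F = 0.284

Trapezoidal AUC_0→7.5 (subcutaneous injection):
  [0→1.5]: (0.0+46.0)/2 × 1.5 = 34.5
  [1.5→3]: (46.0+35.1)/2 × 1.5 = 60.825
  [3→4]: (35.1+26.5)/2 × 1 = 30.8
  [4→5.5]: (26.5+16.7)/2 × 1.5 = 32.4
  [5.5→7.5]: (16.7+8.9)/2 × 2 = 25.6
  Sum = 184.125 µg/L·hr
Tail: C_last/k_e = 8.9/0.316 = 28.165
AUC_0→∞ (subcutaneous injection) = 184.125 + 28.165 = 212.29 µg/L·hr
F = (AUC_ev/D_ev)/(AUC_iv/D_iv) = (212.29/40)/(374/20) = 5.30725/18.7 = 0.2838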